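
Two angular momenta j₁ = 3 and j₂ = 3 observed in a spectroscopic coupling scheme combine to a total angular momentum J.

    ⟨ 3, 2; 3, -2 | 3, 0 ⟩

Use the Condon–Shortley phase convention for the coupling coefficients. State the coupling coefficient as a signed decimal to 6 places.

√[7·3!3!3!/10! · 5!1!1!5!3!3!] = √(216)
  +(−1)^0/∏(0,3,1,1,2,2)! = 1/24  (running 1/24)
  +(−1)^1/∏(1,2,0,0,3,3)! = -1/72  (running 1/36)
⟨..|..⟩ = √(216)·(1/36) = +0.408248

+√(1/6) ≈ +0.408248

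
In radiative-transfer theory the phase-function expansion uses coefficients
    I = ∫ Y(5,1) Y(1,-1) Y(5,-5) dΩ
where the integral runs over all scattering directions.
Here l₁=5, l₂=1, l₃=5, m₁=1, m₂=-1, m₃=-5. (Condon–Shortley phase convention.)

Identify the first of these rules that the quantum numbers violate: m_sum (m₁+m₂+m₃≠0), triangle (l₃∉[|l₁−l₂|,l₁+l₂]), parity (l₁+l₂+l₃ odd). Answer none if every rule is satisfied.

m₁+m₂+m₃ = 1 − 1 − 5 = -5  ✗
triangle: |5−1|=4 ≤ l₃=5 ≤ 5+1=6
parity: l₁+l₂+l₃ = 11 is odd

m_sum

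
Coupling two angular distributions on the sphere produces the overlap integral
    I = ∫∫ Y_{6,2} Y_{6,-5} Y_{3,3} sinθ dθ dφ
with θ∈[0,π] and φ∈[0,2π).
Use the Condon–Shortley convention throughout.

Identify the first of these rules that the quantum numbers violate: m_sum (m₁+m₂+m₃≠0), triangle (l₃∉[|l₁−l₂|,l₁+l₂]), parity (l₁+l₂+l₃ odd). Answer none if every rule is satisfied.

m₁+m₂+m₃ = 2 − 5 + 3 = 0  ✓
triangle: |6−6|=0 ≤ l₃=3 ≤ 6+6=12  ✓
parity: l₁+l₂+l₃ = 15 is odd  ✗

parity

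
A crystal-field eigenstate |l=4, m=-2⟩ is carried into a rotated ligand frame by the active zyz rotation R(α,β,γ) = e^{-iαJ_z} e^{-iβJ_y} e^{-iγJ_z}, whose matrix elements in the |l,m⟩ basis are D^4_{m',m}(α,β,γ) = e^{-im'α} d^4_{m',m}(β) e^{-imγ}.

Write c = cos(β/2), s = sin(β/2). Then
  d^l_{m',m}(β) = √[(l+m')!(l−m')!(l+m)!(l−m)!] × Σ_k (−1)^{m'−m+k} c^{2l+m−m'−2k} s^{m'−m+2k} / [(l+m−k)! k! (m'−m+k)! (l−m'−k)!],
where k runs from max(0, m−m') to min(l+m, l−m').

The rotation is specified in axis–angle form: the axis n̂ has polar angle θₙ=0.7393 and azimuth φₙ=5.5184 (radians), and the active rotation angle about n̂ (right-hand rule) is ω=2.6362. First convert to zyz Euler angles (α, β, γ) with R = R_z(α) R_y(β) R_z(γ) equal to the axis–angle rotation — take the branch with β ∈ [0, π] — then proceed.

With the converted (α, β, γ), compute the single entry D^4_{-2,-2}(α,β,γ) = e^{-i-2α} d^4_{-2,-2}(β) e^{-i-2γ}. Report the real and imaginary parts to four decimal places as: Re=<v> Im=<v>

Axis–angle → zyz. n̂ = (sinθₙcosφₙ, sinθₙsinφₙ, cosθₙ) = (+0.486147, -0.466507, +0.738940), ω = 2.6362.
R = I cosω + sinω [n̂]ₓ + (1−cosω) n̂n̂ᵀ gives
  R = [-0.431853, -0.782988, +0.447697; -0.067470, -0.466934, -0.881714; +0.899417, -0.410978, +0.148819]
β = atan2(√(R₁₃²+R₂₃²), R₃₃) = 1.421423; α = atan2(R₂₃, R₁₃) mod 2π = 5.182223; γ = atan2(R₃₂, −R₃₁) mod 2π = 3.570201
D^4_{-2,-2}(5.1822,1.4214,3.5702) = e^{-i·-2·5.1822}·d^4_{-2,-2}(1.4214)·e^{-i·-2·3.5702}. Compute d first:
Half-angle: c=0.757898, s=0.652373. N=√(2·720·2·720)=1440.000000
Admissible k: 0..2 (factorial args all ≥0)
  k=0: (−1)^0·1440.0000/(1440)·0.7579^8·0.6524^0 = +0.108864
  k=1: (−1)^1·1440.0000/(120)·0.7579^6·0.6524^2 = -0.967916
  k=2: (−1)^2·1440.0000/(96)·0.7579^4·0.6524^4 = +0.896434
d^4_{-2,-2}(1.4214) = +0.108864 -0.967916 +0.896434 = +0.037382
Attach z-rotation phases: D = e^{-i(-2)(5.1822)}·(+0.037382)·e^{-i(-2)(3.5702)} = +0.008380-0.036431i

Re=0.0084 Im=-0.0364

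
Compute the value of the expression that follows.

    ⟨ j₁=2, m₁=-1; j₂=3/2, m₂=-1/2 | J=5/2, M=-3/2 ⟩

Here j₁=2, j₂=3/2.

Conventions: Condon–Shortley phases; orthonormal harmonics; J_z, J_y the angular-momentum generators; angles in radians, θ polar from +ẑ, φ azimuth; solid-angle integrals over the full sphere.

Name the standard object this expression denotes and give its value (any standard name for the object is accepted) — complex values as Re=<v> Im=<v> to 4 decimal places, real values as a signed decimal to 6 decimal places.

This is a Clebsch–Gordan (vector-coupling) coefficient.
j₁+j₂−J=1  J+j₁−j₂=3  J−j₁+j₂=2  j₁+j₂+J+1=7
(j₁±m₁, j₂±m₂, J±M) = (1,3,1,2,1,4)
P² = 144/35
sum k=0..1:
  [0] +1/6 = 1/6
  [1] −1/4 = -1/4
S = -1/12
C² = P²·S² = 1/35 ; C = -0.169031

Clebsch–Gordan coefficient, −√(1/35) ≈ -0.169031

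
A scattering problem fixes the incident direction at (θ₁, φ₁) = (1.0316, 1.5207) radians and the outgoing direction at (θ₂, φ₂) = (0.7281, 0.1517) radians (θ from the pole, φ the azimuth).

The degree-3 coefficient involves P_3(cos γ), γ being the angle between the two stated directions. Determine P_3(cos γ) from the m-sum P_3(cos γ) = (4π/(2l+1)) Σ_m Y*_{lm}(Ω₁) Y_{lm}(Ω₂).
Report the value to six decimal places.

-0.438339

Addition theorem: P_3(cos γ) = (4π/7) Σ_m Y*_{lm}(Ω₁) Y_{lm}(Ω₂), m = −3…3:
  m=-3: (-0.039474-0.260671i) × (+0.110434-0.054042i) = -0.018446-0.026654i  (running Σ = -0.018446-0.026654i)
  m=-2: (-0.384463+0.038650i) × (+0.322382-0.100927i) = -0.120043+0.051263i  (running Σ = -0.138489+0.024609i)
  m=-1: (+0.004418+0.088117i) × (+0.379659-0.058040i) = +0.006792+0.033198i  (running Σ = -0.131698+0.057807i)
  m=0: (-0.322255-0.000000i) × (-0.059648+0.000000i) = +0.019222+0.000000i  (running Σ = -0.112476+0.057807i)
  m=1: (-0.004418+0.088117i) × (-0.379659-0.058040i) = +0.006792-0.033198i  (running Σ = -0.105684+0.024609i)
  m=2: (-0.384463-0.038650i) × (+0.322382+0.100927i) = -0.120043-0.051263i  (running Σ = -0.225727-0.026654i)
  m=3: (+0.039474-0.260671i) × (-0.110434-0.054042i) = -0.018446+0.026654i  (running Σ = -0.244173+0.000000i)
Σ over m = -0.244173+0.000000i; ×(4π/7) → -0.438339+0.000000i. Real part: -0.438339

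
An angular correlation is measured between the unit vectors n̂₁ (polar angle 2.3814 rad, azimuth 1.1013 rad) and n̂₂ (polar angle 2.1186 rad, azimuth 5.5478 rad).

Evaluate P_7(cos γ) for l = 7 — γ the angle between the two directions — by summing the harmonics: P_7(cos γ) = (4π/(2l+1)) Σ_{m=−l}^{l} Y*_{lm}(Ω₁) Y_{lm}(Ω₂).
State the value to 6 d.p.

-0.292668

Addition theorem: P_7(cos γ) = (4π/15) Σ_m Y*_{lm}(Ω₁) Y_{lm}(Ω₂), m = −7…7:
  m=-7: (0.00532 + 0.03650j) × (0.06967 - 0.14980j) = 0.00584 + 0.00174j  (running Σ = 0.00584 + 0.00174j)
  m=-6: (-0.13756 - 0.04629j) × (0.11148 + 0.36028j) = 0.00134 - 0.05472j  (running Σ = 0.00718 - 0.05297j)
  m=-5: (0.23691 - 0.23282j) × (-0.36145 - 0.21438j) = -0.13554 + 0.03336j  (running Σ = -0.12836 - 0.01961j)
  m=-4: (0.13876 + 0.43742j) × (0.10468 - 0.02123j) = 0.02381 + 0.04284j  (running Σ = -0.10455 + 0.02323j)
  m=-3: (-0.27793 - 0.04551j) × (0.17895 - 0.24269j) = -0.06078 + 0.05931j  (running Σ = -0.16533 + 0.08254j)
  m=-2: (-0.10581 + 0.14457j) × (0.02559 + 0.25501j) = -0.03958 - 0.02328j  (running Σ = -0.20491 + 0.05926j)
  m=-1: (-0.16901 - 0.33314j) × (0.15205 + 0.13756j) = 0.02013 - 0.07390j  (running Σ = -0.18478 - 0.01465j)
  m=0: (-0.07092 + 0.00000j) × (-0.28511 + 0.00000j) = 0.02022 + 0.00000j  (running Σ = -0.16456 - 0.01465j)
  m=1: (0.16901 - 0.33314j) × (-0.15205 + 0.13756j) = 0.02013 + 0.07390j  (running Σ = -0.14444 + 0.05926j)
  m=2: (-0.10581 - 0.14457j) × (0.02559 - 0.25501j) = -0.03958 + 0.02328j  (running Σ = -0.18401 + 0.08254j)
  m=3: (0.27793 - 0.04551j) × (-0.17895 - 0.24269j) = -0.06078 - 0.05931j  (running Σ = -0.24479 + 0.02323j)
  m=4: (0.13876 - 0.43742j) × (0.10468 + 0.02123j) = 0.02381 - 0.04284j  (running Σ = -0.22098 - 0.01961j)
  m=5: (-0.23691 - 0.23282j) × (0.36145 - 0.21438j) = -0.13554 - 0.03336j  (running Σ = -0.35653 - 0.05297j)
  m=6: (-0.13756 + 0.04629j) × (0.11148 - 0.36028j) = 0.00134 + 0.05472j  (running Σ = -0.35519 + 0.00174j)
  m=7: (-0.00532 + 0.03650j) × (-0.06967 - 0.14980j) = 0.00584 - 0.00174j  (running Σ = -0.34935 - 0.00000j)
Total Σ_m = -0.34935 - 0.00000j. Multiply by 0.837758: -0.29267 - 0.00000j. P_7(cos γ) = -0.292668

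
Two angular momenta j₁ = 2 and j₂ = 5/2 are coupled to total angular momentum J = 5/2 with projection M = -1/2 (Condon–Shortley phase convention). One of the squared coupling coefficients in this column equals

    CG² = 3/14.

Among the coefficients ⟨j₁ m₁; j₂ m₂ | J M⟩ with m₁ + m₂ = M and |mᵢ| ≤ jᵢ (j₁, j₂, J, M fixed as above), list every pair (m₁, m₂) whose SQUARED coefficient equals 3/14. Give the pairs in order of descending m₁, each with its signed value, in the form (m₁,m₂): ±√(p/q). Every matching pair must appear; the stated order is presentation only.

Admissible pairs with m₁+m₂ = M = -1/2: (-2,3/2), (-1,1/2), (0,-1/2), (1,-3/2), (2,-5/2)
  (m₁,m₂)=(2,-5/2): CG² = 3/14, CG = +√(3/14)   ← matches the target
  (m₁,m₂)=(1,-3/2): CG² = 6/35, CG = +√(6/35)
  (m₁,m₂)=(0,-1/2): CG² = 8/35, CG = −√(8/35)
  (m₁,m₂)=(-1,1/2): CG² = 0/1, CG = 0
  (m₁,m₂)=(-2,3/2): CG² = 27/70, CG = +√(27/70)
Pairs with CG² = 3/14: (2,-5/2): +√(3/14)

(2,-5/2): +√(3/14)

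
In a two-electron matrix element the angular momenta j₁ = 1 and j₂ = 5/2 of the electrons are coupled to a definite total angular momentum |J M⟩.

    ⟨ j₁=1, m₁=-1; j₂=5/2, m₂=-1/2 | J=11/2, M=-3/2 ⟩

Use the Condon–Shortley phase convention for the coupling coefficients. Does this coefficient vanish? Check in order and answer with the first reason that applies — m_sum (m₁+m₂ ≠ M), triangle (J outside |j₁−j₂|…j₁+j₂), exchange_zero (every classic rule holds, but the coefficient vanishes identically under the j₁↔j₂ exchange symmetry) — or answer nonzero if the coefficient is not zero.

m-sum: m₁+m₂ = -1+(-1/2) = -3/2, M = -3/2  ✓
triangle: need |j₁−j₂| ≤ J ≤ j₁+j₂, i.e. J ∈ [3/2, 7/2]; J = 11/2 is outside ✗ ⇒ coefficient is 0

triangle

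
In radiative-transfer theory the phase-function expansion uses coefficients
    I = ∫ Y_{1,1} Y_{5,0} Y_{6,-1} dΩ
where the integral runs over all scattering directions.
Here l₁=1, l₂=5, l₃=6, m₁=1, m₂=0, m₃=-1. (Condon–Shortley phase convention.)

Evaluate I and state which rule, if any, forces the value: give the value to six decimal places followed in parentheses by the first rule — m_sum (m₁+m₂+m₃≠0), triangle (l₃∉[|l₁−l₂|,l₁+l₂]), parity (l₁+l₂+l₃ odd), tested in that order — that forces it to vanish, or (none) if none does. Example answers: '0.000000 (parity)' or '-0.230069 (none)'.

m-sum 0 ✓  L=12 even ✓  4≤6≤6 ✓
Π(2lᵢ+1) = 3×11×13 = 429
triangle coeff Δ(1,5,6) = 1/858
Σ_t [0,0]: t=0:+1/14400 = 1/14400
(3j)²=6/143 [(1 5 6; 0 0 0)], sign=+1
Σ_t [0,0]: t=0:+1/28800 = 1/28800
(3j)²=7/286 [(1 5 6; 1 0 -1)], sign=-1
⇒ 4πI² = 63/143
I = (-1)√(63/143/(4π)) = -0.18723944
No selection rule forces the value: the integral is nonzero (none).

-0.187239 (none)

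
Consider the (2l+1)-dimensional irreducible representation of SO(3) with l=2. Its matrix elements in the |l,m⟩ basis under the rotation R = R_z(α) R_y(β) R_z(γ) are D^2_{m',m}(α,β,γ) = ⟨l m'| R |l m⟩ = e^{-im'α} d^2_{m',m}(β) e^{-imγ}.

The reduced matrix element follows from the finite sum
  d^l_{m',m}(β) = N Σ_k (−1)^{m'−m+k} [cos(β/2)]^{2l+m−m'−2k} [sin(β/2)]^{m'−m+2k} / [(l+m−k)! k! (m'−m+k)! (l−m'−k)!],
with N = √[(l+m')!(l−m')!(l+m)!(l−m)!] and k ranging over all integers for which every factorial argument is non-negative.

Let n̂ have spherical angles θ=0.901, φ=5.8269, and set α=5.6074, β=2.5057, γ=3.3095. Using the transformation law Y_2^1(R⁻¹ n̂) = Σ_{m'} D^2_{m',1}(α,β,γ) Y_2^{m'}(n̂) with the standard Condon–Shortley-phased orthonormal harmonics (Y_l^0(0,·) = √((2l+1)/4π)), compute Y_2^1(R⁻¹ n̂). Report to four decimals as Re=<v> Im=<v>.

Re=0.0328 Im=-0.0116

Need the full column D^2_{m',1} for m'=−2..2 at α=5.6074, β=2.5057, γ=3.3095.
cos(β/2)=0.312616, sin(β/2)=0.949879
d^2_{-2,1}: single k=3 term ⇒ +0.535855;  D = -0.027487+0.535150i
d^2_{-1,1}: k∈[2..3] ⇒ +0.264534 -0.814093 = -0.549559;  D = +0.365296-0.410577i
d^2_{0,1}: k∈[1..2] ⇒ +0.071085 -0.656286 = -0.585200;  D = +0.576971-0.097798i
d^2_{1,1}: k∈[0..1] ⇒ +0.009551 -0.264534 = -0.254983;  D = +0.222799+0.124005i
d^2_{2,1}: single k=0 term ⇒ -0.058041;  D = +0.021912+0.053746i
Y_2^{m'}(θ=0.901,φ=5.8269) and Σ D·Y over m':
  (-0.0275+0.5351i)·(+0.1452+0.1878i)  (+0.3653-0.4106i)·(+0.3375+0.1657i)  (+0.5770-0.0978i)·(+0.0493+0.0000i)  (+0.2228+0.1240i)·(-0.3375+0.1657i)  (+0.0219+0.0537i)·(+0.1452-0.1878i)
Y_2^1(R⁻¹ n̂) = +0.032795-0.011587i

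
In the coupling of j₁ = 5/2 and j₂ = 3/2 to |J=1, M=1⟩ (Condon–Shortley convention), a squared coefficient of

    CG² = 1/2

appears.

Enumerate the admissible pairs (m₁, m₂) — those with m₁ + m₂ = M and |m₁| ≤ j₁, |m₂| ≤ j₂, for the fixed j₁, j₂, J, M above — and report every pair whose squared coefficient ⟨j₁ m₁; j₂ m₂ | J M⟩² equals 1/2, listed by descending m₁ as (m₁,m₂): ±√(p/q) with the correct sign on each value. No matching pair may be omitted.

Admissible pairs with m₁+m₂ = M = 1: (-1/2,3/2), (1/2,1/2), (3/2,-1/2), (5/2,-3/2)
  (m₁,m₂)=(5/2,-3/2): CG² = 1/2, CG = +√(1/2)   ← matches the target
  (m₁,m₂)=(3/2,-1/2): CG² = 3/10, CG = −√(3/10)
  (m₁,m₂)=(1/2,1/2): CG² = 3/20, CG = +√(3/20)
  (m₁,m₂)=(-1/2,3/2): CG² = 1/20, CG = −√(1/20)
Pairs with CG² = 1/2: (5/2,-3/2): +√(1/2)

(5/2,-3/2): +√(1/2)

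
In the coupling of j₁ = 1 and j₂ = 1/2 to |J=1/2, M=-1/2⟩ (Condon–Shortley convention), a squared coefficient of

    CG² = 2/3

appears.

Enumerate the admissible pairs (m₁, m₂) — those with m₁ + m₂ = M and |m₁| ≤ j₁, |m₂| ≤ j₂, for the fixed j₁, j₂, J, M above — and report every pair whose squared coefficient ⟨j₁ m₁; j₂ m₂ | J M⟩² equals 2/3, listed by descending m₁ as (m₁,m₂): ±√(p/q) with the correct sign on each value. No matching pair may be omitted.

Admissible pairs with m₁+m₂ = M = -1/2: (-1,1/2), (0,-1/2)
  (m₁,m₂)=(0,-1/2): CG² = 1/3, CG = +√(1/3)
  (m₁,m₂)=(-1,1/2): CG² = 2/3, CG = −√(2/3)   ← matches the target
Pairs with CG² = 2/3: (-1,1/2): −√(2/3)

(-1,1/2): −√(2/3)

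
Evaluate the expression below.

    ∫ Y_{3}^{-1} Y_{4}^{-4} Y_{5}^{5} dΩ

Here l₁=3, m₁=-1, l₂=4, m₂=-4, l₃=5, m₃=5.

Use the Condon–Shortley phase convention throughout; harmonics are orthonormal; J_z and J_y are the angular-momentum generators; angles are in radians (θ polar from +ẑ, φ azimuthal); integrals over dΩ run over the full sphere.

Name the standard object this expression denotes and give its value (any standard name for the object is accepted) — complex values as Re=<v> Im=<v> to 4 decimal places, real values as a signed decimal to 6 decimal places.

This is a Gaunt coefficient — the integral of a triple product of spherical harmonics over the sphere.
m-sum 0 ✓  L=12 even ✓  1≤5≤7 ✓
Π(2lᵢ+1) = 7×9×11 = 693
triangle coeff Δ(3,4,5) = 1/180180
Σ_t [0,2]: t=0:+1/576 t=1:−1/144 t=2:+1/576 = -1/288
(3j)²=20/1001 [(3 4 5; 0 0 0)], sign=+1
Σ_t [0,0]: t=0:+1/34560 = 1/34560
(3j)²=14/429 [(3 4 5; -1 -4 5)], sign=+1
⇒ 4πI² = 840/1859
I = (+1)√(840/1859/(4π)) = 0.18962475

Gaunt coefficient, +0.189625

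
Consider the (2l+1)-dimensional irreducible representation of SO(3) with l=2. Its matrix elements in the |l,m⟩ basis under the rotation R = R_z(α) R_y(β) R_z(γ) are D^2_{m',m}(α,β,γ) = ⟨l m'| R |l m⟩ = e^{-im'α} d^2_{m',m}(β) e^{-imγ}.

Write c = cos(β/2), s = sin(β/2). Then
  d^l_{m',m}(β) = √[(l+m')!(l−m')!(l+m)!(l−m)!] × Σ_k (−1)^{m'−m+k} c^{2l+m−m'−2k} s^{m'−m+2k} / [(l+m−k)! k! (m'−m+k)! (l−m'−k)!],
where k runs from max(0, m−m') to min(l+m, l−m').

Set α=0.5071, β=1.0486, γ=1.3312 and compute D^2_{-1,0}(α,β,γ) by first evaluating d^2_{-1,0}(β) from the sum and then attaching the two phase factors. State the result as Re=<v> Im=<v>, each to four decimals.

Re=0.4628 Im=0.2571

D^2_{-1,0}(0.5071,1.0486,1.3312) = e^{-i·-1·0.5071}·d^2_{-1,0}(1.0486)·e^{-i·0·1.3312}. Compute d first:
Half-angle: c=0.865675, s=0.500607. N=√(1·6·2·2)=4.898979
The bounds max(0,m−m')=1 and min(l+m,l−m')=2 give 2 terms
  k=1: (−1)^0·4.8990/(2)·0.8657^3·0.5006^1 = +0.795494
  k=2: (−1)^1·4.8990/(2)·0.8657^1·0.5006^3 = -0.266024
d^2_{-1,0}(1.0486) = +0.795494 -0.266024 = +0.529469
D = (+0.874157+0.485644i)·(+0.529469)·(+1.000000+0.000000i) = +0.462839+0.257134i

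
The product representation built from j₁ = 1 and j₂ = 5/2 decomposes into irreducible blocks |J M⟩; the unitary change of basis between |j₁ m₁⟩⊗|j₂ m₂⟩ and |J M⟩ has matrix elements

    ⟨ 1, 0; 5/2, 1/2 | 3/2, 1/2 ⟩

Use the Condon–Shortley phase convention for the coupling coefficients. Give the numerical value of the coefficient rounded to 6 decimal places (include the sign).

j₁+j₂−J=2  J+j₁−j₂=0  J−j₁+j₂=3  j₁+j₂+J+1=6
(j₁±m₁, j₂±m₂, J±M) = (1,1,3,2,2,1)
P² = 8/5
sum k=1..1:
  [1] −1/2 = -1/2
S = -1/2
C² = P²·S² = 2/5 ; C = -0.632456

-0.632456  (= −√(2/5))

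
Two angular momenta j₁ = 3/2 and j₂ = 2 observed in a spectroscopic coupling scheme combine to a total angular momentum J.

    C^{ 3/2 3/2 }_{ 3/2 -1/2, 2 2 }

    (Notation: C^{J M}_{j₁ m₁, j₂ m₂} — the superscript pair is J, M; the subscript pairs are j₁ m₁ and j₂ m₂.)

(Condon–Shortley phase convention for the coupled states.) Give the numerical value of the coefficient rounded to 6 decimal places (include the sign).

+√(2/5) ≈ +0.632456

j₁+j₂−J=2  J+j₁−j₂=1  J−j₁+j₂=2  j₁+j₂+J+1=6
(j₁±m₁, j₂±m₂, J±M) = (1,2,4,0,3,0)
P² = 32/5
sum k=2..2:
  [2] +1/4 = 1/4
S = 1/4
C² = P²·S² = 2/5 ; C = +0.632456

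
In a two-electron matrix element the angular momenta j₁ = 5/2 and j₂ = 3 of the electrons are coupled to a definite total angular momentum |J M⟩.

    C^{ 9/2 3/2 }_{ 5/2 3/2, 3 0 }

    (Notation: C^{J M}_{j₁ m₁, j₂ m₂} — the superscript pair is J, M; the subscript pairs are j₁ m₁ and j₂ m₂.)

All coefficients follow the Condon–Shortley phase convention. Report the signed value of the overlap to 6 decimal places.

triangle: 1!*4!*5!/11! = 2880/39916800
(j±m)!: 4!*1!*3!*3!*6!*3! = 3732480
prefactor² = (2J+1)*Δ*N² = 207360/77
  k=0: +1/(0!*1!*1!*3!*3!*2!) = 1/72
  k=1: −1/(1!*0!*0!*2!*4!*3!) = -1/288
Σ = 1/96  ⇒  CG² = 207360/77*(1/96)² = 45/154
CG = +√(45/154) = +0.540562

+0.540562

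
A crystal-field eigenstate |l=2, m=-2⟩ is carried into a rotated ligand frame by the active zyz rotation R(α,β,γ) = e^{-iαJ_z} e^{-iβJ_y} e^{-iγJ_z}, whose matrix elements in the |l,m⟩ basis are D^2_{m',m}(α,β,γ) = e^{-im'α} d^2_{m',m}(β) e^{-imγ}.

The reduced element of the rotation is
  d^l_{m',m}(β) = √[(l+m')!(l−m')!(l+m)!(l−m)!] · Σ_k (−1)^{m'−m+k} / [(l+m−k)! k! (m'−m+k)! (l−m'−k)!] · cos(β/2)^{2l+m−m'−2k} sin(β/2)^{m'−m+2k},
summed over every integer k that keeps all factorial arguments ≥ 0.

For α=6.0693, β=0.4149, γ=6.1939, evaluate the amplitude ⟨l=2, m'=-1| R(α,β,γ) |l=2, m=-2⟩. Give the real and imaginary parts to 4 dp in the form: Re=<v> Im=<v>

First d^2_{-1,-2}(β=0.4149), then the phase factors e^{-i(-1)α} and e^{-i(-2)γ}:
c=cos(0.414900/2)=0.978559, s=sin(0.414900/2)=0.205965; N=√[1·6·1·24]=12.000000
Admissible k: 0..0 (factorial args all ≥0)
  k=0: (−1)^1·12.0000/(6)·0.9786^3·0.2060^1 = -0.385998
d^2_{-1,-2}(0.4149) = -0.385998
Attach z-rotation phases: D = e^{-i(-1)(6.0693)}·(-0.385998)·e^{-i(-2)(6.1939)} = -0.356652+0.147628i

Re=-0.3567 Im=0.1476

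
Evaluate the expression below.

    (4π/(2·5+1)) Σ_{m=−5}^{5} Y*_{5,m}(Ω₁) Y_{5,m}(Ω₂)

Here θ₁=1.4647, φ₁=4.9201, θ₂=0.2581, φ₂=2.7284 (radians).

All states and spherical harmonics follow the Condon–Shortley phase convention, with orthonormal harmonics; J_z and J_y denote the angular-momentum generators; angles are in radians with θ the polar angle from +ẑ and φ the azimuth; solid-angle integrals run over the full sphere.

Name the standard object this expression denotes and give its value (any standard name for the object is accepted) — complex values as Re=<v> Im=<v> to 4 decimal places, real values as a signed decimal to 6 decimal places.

This sum is the spherical-harmonic addition theorem: it equals the Legendre polynomial P_l(cos γ) of the angle γ between the two directions.
Expand P_5 via completeness: Σ_{m} conj(Y_{5,m}) at Ω₁ times Y_{5,m} at Ω₂ —
  [-5]  conj(Y_{5,-5})(Ω₁) = +0.388812-0.228983i ; Y_{5,-5}(Ω₂) = +0.000239-0.000442i ; Δ = -0.000008-0.000227i
  [-4]  conj(Y_{5,-4})(Ω₁) = +0.102460+0.112223i ; Y_{5,-4}(Ω₂) = -0.000493+0.006003i ; Δ = -0.000724+0.000560i
  [-3]  conj(Y_{5,-3})(Ω₁) = +0.178466-0.248335i ; Y_{5,-3}(Ω₂) = -0.013869-0.040330i ; Δ = -0.012491-0.003753i
  [-2]  conj(Y_{5,-2})(Ω₁) = +0.156903+0.069209i ; Y_{5,-2}(Ω₂) = +0.130526+0.141689i ; Δ = +0.010674+0.031265i
  [-1]  conj(Y_{5,-1})(Ω₁) = +0.055539-0.263532i ; Y_{5,-1}(Ω₂) = -0.469058-0.205650i ; Δ = -0.080246+0.112190i
  [+0]  conj(Y_{5,0})(Ω₁) = +0.176147-0.000000i ; Y_{5,0}(Ω₂) = +0.522304+0.000000i ; Δ = +0.092002+0.000000i
  [+1]  conj(Y_{5,1})(Ω₁) = -0.055539-0.263532i ; Y_{5,1}(Ω₂) = +0.469058-0.205650i ; Δ = -0.080246-0.112190i
  [+2]  conj(Y_{5,2})(Ω₁) = +0.156903-0.069209i ; Y_{5,2}(Ω₂) = +0.130526-0.141689i ; Δ = +0.010674-0.031265i
  [+3]  conj(Y_{5,3})(Ω₁) = -0.178466-0.248335i ; Y_{5,3}(Ω₂) = +0.013869-0.040330i ; Δ = -0.012491+0.003753i
  [+4]  conj(Y_{5,4})(Ω₁) = +0.102460-0.112223i ; Y_{5,4}(Ω₂) = -0.000493-0.006003i ; Δ = -0.000724-0.000560i
  [+5]  conj(Y_{5,5})(Ω₁) = -0.388812-0.228983i ; Y_{5,5}(Ω₂) = -0.000239-0.000442i ; Δ = -0.000008+0.000227i
Total Σ_m = -0.073590-0.000000i. Multiply by 1.142397: -0.084069-0.000000i. P_5(cos γ) = -0.084069

Legendre polynomial (addition theorem), -0.084069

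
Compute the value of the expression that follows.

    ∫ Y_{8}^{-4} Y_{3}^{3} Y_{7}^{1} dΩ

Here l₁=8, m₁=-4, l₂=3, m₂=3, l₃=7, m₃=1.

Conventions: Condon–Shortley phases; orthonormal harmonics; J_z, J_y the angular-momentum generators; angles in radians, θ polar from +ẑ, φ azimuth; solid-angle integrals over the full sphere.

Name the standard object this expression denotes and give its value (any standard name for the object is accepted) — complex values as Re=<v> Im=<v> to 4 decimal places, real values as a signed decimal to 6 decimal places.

Gaunt coefficient, -0.189449

This is a Gaunt coefficient — the integral of a triple product of spherical harmonics over the sphere.
m-sum 0 ✓  L=18 even ✓  5≤7≤11 ✓
Π(2lᵢ+1) = 17×7×15 = 1785
triangle coeff Δ(8,3,7) = 1/5290740
Σ_t [1,3]: t=1:−1/7257600 t=2:+1/2073600 t=3:−1/7257600 = 1/4838400
(3j)²=252/20995 [(8 3 7; 0 0 0)], sign=-1
Σ_t [4,4]: t=4:+1/46448640 = 1/46448640
(3j)²=2475/117572 [(8 3 7; -4 3 1)], sign=+1
⇒ 4πI² = 467775/1037153
I = (-1)√(467775/1037153/(4π)) = -0.18944893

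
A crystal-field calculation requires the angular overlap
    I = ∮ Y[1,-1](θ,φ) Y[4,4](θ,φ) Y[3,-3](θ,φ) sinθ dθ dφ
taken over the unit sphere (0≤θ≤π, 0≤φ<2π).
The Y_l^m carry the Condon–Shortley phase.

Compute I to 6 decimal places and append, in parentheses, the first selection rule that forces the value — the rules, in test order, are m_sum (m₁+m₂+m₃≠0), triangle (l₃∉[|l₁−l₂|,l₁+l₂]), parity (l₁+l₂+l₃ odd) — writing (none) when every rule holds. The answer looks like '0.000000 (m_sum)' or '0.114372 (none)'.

Checks pass: Σm=0; 8 even; l₃=3∈[3,5].
(2·1+1)(2·4+1)(2·3+1) = 189
Δ: 2! 0! 6! / 9! → 1/252
sum: t=1:−1/36 = -1/36
3j²(1 4 3; 0 0 0) = Δ·Π!·Σ² = 4/63  (sign +1)
sum: t=2:+1/1440 = 1/1440
3j²(1 4 3; -1 4 -3) = Δ·Π!·Σ² = 1/9  (sign +1)
combine: 4πI² = 189·4/63·1/9 = 4/3
take √, sign +1: I = 0.32573501
No selection rule forces the value: the integral is nonzero (none).

0.325735 (none)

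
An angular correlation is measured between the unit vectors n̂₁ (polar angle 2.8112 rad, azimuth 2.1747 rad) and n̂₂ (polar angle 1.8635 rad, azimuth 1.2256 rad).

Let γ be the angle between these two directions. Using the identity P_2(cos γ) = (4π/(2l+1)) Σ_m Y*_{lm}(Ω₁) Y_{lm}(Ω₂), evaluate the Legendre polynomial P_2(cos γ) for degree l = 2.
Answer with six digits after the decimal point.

Term-by-term m-sum for l=2 (normalisation 4π/5 = 2.513274):
  term(m=-2) = (-0.004630, 0.013631)   from Y*(Ω₁)=(-0.014435, -0.038004), Y(Ω₂)=(-0.273021, -0.225514)
  term(m=-1) = (0.029469, 0.041131)   from Y*(Ω₁)=(0.134623, -0.195139), Y(Ω₂)=(-0.072221, 0.200841)
  term(m=+0) = (-0.125691, 0.000000)   from Y*(Ω₁)=(0.531203, -0.000000), Y(Ω₂)=(-0.236616, 0.000000)
  term(m=+1) = (0.029469, -0.041131)   from Y*(Ω₁)=(-0.134623, -0.195139), Y(Ω₂)=(0.072221, 0.200841)
  term(m=+2) = (-0.004630, -0.013631)   from Y*(Ω₁)=(-0.014435, 0.038004), Y(Ω₂)=(-0.273021, 0.225514)
Total Σ_m = (-0.076012, 0.000000). Multiply by 2.513274: (-0.191039, 0.000000). P_2(cos γ) = -0.191039

-0.191039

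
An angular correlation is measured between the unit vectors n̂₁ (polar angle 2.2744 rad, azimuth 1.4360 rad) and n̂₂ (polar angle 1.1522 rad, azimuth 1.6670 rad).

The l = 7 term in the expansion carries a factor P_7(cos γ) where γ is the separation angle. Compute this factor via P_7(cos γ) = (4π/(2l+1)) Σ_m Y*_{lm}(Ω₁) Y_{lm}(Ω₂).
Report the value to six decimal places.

Addition theorem: P_7(cos γ) = (4π/15) Σ_m Y*_{lm}(Ω₁) Y_{lm}(Ω₂), m = −7…7:
  m=-7: Y*=-0.06068 - 0.04399j  Y=0.16575 + 0.20775j  product -0.00092 - 0.01990j
  m=-6: Y*=0.16426 - 0.17213j  Y=-0.37072 + 0.24142j  product -0.01934 + 0.10347j
  m=-5: Y*=0.26218 + 0.32824j  Y=-0.12408 - 0.23774j  product 0.04550 - 0.10306j
  m=-4: Y*=-0.33627 + 0.20120j  Y=-0.16417 + 0.06649j  product 0.04183 - 0.05539j
  m=-3: Y*=-0.00826 - 0.01930j  Y=-0.09609 - 0.32364j  product -0.00545 + 0.00453j
  m=-2: Y*=-0.33975 + 0.09388j  Y=-0.03799 + 0.00740j  product 0.01221 - 0.00608j
  m=-1: Y*=-0.02459 - 0.18134j  Y=-0.03211 - 0.33269j  product -0.05954 + 0.01400j
  m=+0: Y*=-0.30463 + 0.00000j  Y=0.00173 + 0.00000j  product -0.00053 + 0.00000j
  m=+1: Y*=0.02459 - 0.18134j  Y=0.03211 - 0.33269j  product -0.05954 - 0.01400j
  m=+2: Y*=-0.33975 - 0.09388j  Y=-0.03799 - 0.00740j  product 0.01221 + 0.00608j
  m=+3: Y*=0.00826 - 0.01930j  Y=0.09609 - 0.32364j  product -0.00545 - 0.00453j
  m=+4: Y*=-0.33627 - 0.20120j  Y=-0.16417 - 0.06649j  product 0.04183 + 0.05539j
  m=+5: Y*=-0.26218 + 0.32824j  Y=0.12408 - 0.23774j  product 0.04550 + 0.10306j
  m=+6: Y*=0.16426 + 0.17213j  Y=-0.37072 - 0.24142j  product -0.01934 - 0.10347j
  m=+7: Y*=0.06068 - 0.04399j  Y=-0.16575 + 0.20775j  product -0.00092 + 0.01990j
Σ over m = 0.02805 - 0.00000j; ×(4π/15) → 0.02350 - 0.00000j. Real part: 0.023501

0.023501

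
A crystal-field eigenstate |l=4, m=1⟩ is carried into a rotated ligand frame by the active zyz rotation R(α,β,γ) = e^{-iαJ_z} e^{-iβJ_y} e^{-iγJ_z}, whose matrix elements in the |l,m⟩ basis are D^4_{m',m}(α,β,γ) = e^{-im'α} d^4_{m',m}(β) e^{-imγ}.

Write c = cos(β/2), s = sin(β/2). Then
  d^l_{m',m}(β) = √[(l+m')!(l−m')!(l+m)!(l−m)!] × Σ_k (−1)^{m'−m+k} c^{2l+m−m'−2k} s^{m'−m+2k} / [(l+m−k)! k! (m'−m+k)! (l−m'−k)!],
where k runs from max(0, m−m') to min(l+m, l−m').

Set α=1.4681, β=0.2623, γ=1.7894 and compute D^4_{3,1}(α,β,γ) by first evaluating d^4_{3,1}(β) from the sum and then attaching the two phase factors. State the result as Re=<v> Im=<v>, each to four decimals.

Re=0.1247 Im=0.0112

First d^4_{3,1}(β=0.2623), then the phase factors e^{-i(3)α} and e^{-i(1)γ}:
c=cos(0.262300/2)=0.991412, s=sin(0.262300/2)=0.130774; N=√[5040·1·120·6]=1904.940944
The bounds max(0,m−m')=0 and min(l+m,l−m')=1 give 2 terms
  k=0: (−1)^2·1904.9409/(240)·0.9914^6·0.1308^2 = +0.128896
  k=1: (−1)^3·1904.9409/(144)·0.9914^4·0.1308^4 = -0.003738
d^4_{3,1}(0.2623) = +0.128896 -0.003738 = +0.125159
Attach z-rotation phases: D = e^{-i(3)(1.4681)}·(+0.125159)·e^{-i(1)(1.7894)} = +0.124658+0.011185i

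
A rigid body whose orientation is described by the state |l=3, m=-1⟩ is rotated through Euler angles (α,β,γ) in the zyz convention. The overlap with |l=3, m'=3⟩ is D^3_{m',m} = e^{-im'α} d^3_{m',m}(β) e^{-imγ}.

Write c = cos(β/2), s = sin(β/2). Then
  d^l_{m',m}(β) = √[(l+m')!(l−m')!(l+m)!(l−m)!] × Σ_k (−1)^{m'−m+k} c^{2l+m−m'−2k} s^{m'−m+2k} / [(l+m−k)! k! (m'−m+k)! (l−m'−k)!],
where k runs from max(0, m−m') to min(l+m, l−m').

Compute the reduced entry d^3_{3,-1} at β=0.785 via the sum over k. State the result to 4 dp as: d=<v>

d=0.0708

d^3_{3,-1}(β=0.7850) via the finite sum:
c=cos(0.785000/2)=0.923956, s=sin(0.785000/2)=0.382499; N=√[720·1·2·24]=185.903201
Admissible k: 0..0 (factorial args all ≥0)
  k=0: (−1)^4·185.9032/(48)·0.9240^2·0.3825^4 = +0.070774
d^3_{3,-1}(0.7850) = +0.070774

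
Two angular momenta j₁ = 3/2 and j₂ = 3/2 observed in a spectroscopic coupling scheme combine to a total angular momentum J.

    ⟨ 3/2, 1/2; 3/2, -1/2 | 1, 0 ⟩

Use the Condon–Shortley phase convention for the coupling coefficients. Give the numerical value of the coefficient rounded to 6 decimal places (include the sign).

√[3·2!1!1!/5! · 2!1!1!2!1!1!] = √(1/5)
  +(−1)^0/∏(0,2,1,1,0,0)! = 1/2  (running 1/2)
  +(−1)^1/∏(1,1,0,0,1,1)! = -1  (running -1/2)
⟨..|..⟩ = √(1/5)·(-1/2) = -0.223607

-0.223607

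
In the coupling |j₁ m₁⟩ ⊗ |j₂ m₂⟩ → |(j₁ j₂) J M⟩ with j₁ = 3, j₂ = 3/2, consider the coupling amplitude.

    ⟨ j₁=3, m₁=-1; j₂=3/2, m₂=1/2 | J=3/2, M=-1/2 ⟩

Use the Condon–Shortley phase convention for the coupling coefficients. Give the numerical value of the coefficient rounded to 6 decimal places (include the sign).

triangle: 3!·3!·0!/7! = 36/5040
(j±m)!: 2!·4!·2!·1!·1!·2! = 192
prefactor² = (2J+1)·Δ·N² = 192/35
  k=2: +1/(2!·1!·2!·0!·1!·0!) = 1/4
Σ = 1/4  ⇒  CG² = 192/35·(1/4)² = 12/35
CG = +√(12/35) = +0.585540

+√(12/35) = +0.585540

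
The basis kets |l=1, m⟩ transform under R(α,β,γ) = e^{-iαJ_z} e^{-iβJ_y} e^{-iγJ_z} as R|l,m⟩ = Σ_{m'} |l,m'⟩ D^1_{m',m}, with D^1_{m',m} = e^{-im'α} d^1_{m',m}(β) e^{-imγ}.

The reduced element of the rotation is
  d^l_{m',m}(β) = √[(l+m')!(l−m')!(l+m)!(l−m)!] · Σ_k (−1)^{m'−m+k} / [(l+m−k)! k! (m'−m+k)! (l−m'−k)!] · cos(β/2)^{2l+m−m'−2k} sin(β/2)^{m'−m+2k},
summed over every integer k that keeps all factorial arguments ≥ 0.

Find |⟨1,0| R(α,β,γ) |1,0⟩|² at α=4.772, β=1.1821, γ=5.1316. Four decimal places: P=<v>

Split into d^1_{0,0}(β=1.1821) × two z-phases.
c=cos(1.182100/2)=0.830356, s=sin(1.182100/2)=0.557233; N=√[1·1·1·1]=1.000000
The bounds max(0,m−m')=0 and min(l+m,l−m')=1 give 2 terms
  k=0: (−1)^0·1.0000/(1)·0.8304^2·0.5572^0 = +0.689491
  k=1: (−1)^1·1.0000/(1)·0.8304^0·0.5572^2 = -0.310509
d^1_{0,0}(1.1821) = +0.689491 -0.310509 = +0.378982
|D^1_{0,0}|² = |d^1_{0,0}(β)|² = (+0.378982)² = 0.143628 (the z-rotation phases have unit modulus)

P=0.1436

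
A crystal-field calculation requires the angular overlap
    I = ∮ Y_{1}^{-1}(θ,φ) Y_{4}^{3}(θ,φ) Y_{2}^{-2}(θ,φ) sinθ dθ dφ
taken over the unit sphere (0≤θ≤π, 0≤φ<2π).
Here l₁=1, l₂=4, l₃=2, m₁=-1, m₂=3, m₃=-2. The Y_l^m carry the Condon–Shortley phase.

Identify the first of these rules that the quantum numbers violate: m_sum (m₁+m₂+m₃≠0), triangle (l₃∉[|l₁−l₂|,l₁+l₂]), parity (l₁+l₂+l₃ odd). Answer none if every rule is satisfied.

m₁+m₂+m₃ = -1 + 3 − 2 = 0  ✓
triangle: need |l₁−l₂| ≤ l₃ ≤ l₁+l₂ = [3,5]; l₃=2 is outside  ✗
parity: l₁+l₂+l₃ = 7 is odd

triangle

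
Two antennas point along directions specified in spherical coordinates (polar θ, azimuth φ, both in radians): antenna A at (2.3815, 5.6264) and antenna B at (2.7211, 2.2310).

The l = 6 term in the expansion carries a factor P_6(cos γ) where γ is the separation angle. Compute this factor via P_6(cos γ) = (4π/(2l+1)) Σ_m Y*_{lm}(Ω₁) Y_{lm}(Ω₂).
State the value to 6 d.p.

0.280252

Term-by-term m-sum for l=6 (normalisation 4π/13 = 0.966644):
  [-6]  conj(Y_{6,-6})(Ω₁) = -0.036036+0.037039i ; Y_{6,-6}(Ω₂) = +0.001526-0.001634i ; Δ = +0.000006+0.000115i
  [-5]  conj(Y_{6,-5})(Ω₁) = +0.186406-0.026713i ; Y_{6,-5}(Ω₂) = -0.002749-0.017097i ; Δ = -0.000969-0.003113i
  [-4]  conj(Y_{6,-4})(Ω₁) = -0.334440-0.189031i ; Y_{6,-4}(Ω₂) = -0.070975-0.038845i ; Δ = +0.016394+0.026408i
  [-3]  conj(Y_{6,-3})(Ω₁) = +0.166883+0.395201i ; Y_{6,-3}(Ω₂) = -0.228795+0.099391i ; Δ = -0.077462-0.073833i
  [-2]  conj(Y_{6,-2})(Ω₁) = +0.025587-0.097270i ; Y_{6,-2}(Ω₂) = -0.119924+0.468899i ; Δ = +0.042541+0.023663i
  [-1]  conj(Y_{6,-1})(Ω₁) = +0.269315-0.207633i ; Y_{6,-1}(Ω₂) = +0.274683+0.353777i ; Δ = +0.147432+0.038244i
  [+0]  conj(Y_{6,0})(Ω₁) = -0.208551-0.000000i ; Y_{6,0}(Ω₂) = -0.163217+0.000000i ; Δ = +0.034039+0.000000i
  [+1]  conj(Y_{6,1})(Ω₁) = -0.269315-0.207633i ; Y_{6,1}(Ω₂) = -0.274683+0.353777i ; Δ = +0.147432-0.038244i
  [+2]  conj(Y_{6,2})(Ω₁) = +0.025587+0.097270i ; Y_{6,2}(Ω₂) = -0.119924-0.468899i ; Δ = +0.042541-0.023663i
  [+3]  conj(Y_{6,3})(Ω₁) = -0.166883+0.395201i ; Y_{6,3}(Ω₂) = +0.228795+0.099391i ; Δ = -0.077462+0.073833i
  [+4]  conj(Y_{6,4})(Ω₁) = -0.334440+0.189031i ; Y_{6,4}(Ω₂) = -0.070975+0.038845i ; Δ = +0.016394-0.026408i
  [+5]  conj(Y_{6,5})(Ω₁) = -0.186406-0.026713i ; Y_{6,5}(Ω₂) = +0.002749-0.017097i ; Δ = -0.000969+0.003113i
  [+6]  conj(Y_{6,6})(Ω₁) = -0.036036-0.037039i ; Y_{6,6}(Ω₂) = +0.001526+0.001634i ; Δ = +0.000006-0.000115i
Accumulated sum +0.289923-0.000000i; after 4π/(2l+1) scaling, +0.280252-0.000000i ⇒ P_6 = 0.280252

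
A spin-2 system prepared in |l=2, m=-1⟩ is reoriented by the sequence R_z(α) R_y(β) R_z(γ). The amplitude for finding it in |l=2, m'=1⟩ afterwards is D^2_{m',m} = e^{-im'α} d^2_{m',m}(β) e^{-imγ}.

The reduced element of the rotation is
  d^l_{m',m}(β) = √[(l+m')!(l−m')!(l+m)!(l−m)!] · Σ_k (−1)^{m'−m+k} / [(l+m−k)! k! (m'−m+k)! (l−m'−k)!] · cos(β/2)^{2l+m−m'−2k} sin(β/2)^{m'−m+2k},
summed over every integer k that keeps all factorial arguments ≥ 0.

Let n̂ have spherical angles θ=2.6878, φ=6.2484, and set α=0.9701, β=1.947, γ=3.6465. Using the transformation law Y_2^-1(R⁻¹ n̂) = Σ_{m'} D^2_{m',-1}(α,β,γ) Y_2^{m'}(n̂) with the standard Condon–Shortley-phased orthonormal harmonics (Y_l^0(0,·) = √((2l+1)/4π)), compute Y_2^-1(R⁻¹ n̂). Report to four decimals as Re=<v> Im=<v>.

Re=-0.2023 Im=-0.2911

Need the full column D^2_{m',-1} for m'=−2..2 at α=0.9701, β=1.9470, γ=3.6465.
cos(β/2)=0.562409, sin(β/2)=0.826859
d^2_{-2,-1}: single k=1 term ⇒ +0.294183;  D = +0.225669-0.188726i
d^2_{-1,-1}: k∈[0..1] ⇒ +0.100048 -0.648767 = -0.548719;  D = +0.052481+0.546204i
d^2_{0,-1}: k∈[0..1] ⇒ -0.360300 +0.778794 = +0.418494;  D = -0.366274-0.202437i
d^2_{1,-1}: k∈[0..1] ⇒ +0.648767 -0.467440 = +0.181327;  D = -0.162058+0.081342i
d^2_{2,-1}: single k=0 term ⇒ -0.635883;  D = +0.085901-0.630054i
Y_2^{m'}(θ=2.6878,φ=6.2484) and Σ D·Y over m':
  (+0.2257-0.1887i)·(+0.0741+0.0052i)  (+0.0525+0.5462i)·(-0.3042-0.0106i)  (-0.3663-0.2024i)·(+0.4490+0.0000i)  (-0.1621+0.0813i)·(+0.3042-0.0106i)  (+0.0859-0.6301i)·(+0.0741-0.0052i)
Y_2^-1(R⁻¹ n̂) = -0.202265-0.291050i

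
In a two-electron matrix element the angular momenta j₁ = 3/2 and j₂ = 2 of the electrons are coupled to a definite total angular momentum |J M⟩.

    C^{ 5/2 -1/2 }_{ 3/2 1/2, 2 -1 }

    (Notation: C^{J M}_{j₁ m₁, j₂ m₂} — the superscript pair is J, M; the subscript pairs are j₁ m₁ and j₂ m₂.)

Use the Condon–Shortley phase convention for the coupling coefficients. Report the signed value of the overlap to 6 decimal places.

+0.597614  (= +√(5/14))

triangle: 1!*2!*3!/7! = 12/5040
(j±m)!: 2!*1!*1!*3!*2!*3! = 144
prefactor² = (2J+1)*Δ*N² = 72/35
  k=0: +1/(0!*1!*1!*1!*1!*2!) = 1/2
  k=1: −1/(1!*0!*0!*0!*2!*3!) = -1/12
Σ = 5/12  ⇒  CG² = 72/35*(5/12)² = 5/14
CG = +√(5/14) = +0.597614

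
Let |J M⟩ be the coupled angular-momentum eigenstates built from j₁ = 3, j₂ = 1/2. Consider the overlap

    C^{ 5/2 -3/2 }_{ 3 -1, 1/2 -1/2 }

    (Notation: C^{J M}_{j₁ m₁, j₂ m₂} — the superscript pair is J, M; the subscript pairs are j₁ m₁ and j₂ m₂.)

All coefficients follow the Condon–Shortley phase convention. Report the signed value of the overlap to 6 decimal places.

triangle: 1!·5!·0!/7! = 120/5040
(j±m)!: 2!·4!·0!·1!·1!·4! = 1152
prefactor² = (2J+1)·Δ·N² = 1152/7
  k=0: +1/(0!·1!·4!·0!·1!·0!) = 1/24
Σ = 1/24  ⇒  CG² = 1152/7·(1/24)² = 2/7
CG = +√(2/7) = +0.534522

+√(2/7) ≈ +0.534522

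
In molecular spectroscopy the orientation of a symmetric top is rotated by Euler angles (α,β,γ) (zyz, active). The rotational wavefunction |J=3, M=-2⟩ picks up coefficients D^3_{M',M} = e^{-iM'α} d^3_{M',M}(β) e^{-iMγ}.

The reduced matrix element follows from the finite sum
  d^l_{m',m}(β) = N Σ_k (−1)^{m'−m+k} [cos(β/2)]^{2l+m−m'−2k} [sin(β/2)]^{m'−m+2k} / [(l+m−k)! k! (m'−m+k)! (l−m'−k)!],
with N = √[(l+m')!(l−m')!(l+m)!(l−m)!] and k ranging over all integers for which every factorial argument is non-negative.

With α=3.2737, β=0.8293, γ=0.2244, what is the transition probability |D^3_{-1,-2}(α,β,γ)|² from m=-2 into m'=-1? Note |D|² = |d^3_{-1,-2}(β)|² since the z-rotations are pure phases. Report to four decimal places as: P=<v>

First d^3_{-1,-2}(β=0.8293), then the phase factors e^{-i(-1)α} and e^{-i(-2)γ}:
With c≡cos(β/2)=0.915257 and s≡sin(β/2)=0.402870, N=[2·24·1·120]^{1/2}=75.894664
The bounds max(0,m−m')=0 and min(l+m,l−m')=1 give 2 terms
  k=0: (−1)^1·75.8947/(24)·0.9153^5·0.4029^1 = -0.818240
  k=1: (−1)^2·75.8947/(12)·0.9153^3·0.4029^3 = +0.317069
d^3_{-1,-2}(0.8293) = -0.818240 +0.317069 = -0.501171
|D^3_{-1,-2}|² = |d^3_{-1,-2}(β)|² = (-0.501171)² = 0.251173 (the z-rotation phases have unit modulus)

P=0.2512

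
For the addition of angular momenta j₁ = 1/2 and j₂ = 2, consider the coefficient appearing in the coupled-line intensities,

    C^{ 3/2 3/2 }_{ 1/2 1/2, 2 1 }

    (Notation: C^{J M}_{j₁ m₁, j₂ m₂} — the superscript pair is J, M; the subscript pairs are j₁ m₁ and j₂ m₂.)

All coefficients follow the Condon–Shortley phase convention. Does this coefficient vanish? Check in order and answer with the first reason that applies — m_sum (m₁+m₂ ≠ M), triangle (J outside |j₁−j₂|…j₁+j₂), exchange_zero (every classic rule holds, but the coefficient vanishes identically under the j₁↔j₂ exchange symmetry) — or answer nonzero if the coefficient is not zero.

m-sum: m₁+m₂ = 1/2+1 = 3/2, M = 3/2  ✓
triangle: |j₁−j₂| = 3/2 ≤ J = 3/2 ≤ j₁+j₂ = 5/2  ✓
exchange: j₁≠j₂ or m₁≠m₂ — the exchange symmetry imposes no constraint here
value check: CG = +√(1/5) = +0.447214 ≠ 0

nonzero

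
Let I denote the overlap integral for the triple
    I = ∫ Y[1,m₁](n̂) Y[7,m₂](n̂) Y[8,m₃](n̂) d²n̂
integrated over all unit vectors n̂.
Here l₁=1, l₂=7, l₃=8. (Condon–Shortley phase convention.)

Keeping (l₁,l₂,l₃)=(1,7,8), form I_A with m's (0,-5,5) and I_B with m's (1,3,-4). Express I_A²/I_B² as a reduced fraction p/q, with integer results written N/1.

Same 1,7,8: normalisation and zero-m 3j drop out of the ratio.
A: Δ: 0! 2! 14! / 17! → 1/2040; sum: t=0:+1/958003200 = 1/958003200; 3j²(1 7 8; 0 -5 5) = Δ·Π!·Σ² = 13/680  (sign -1)
B: Δ: 0! 2! 14! / 17! → 1/2040; sum: t=0:+1/174182400 = 1/174182400; 3j²(1 7 8; 1 3 -4) = Δ·Π!·Σ² = 11/340  (sign +1)
I_A²/I_B² = (13/680)/(11/340) = 13/22

13/22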